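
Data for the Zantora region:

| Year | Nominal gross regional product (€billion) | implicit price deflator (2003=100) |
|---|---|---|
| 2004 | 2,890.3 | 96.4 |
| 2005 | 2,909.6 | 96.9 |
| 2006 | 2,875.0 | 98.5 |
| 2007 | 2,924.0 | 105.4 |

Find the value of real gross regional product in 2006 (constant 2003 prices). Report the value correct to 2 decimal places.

€2,918.78 billion

Real gross regional product 2006 = 2875.0 / 0.985 = 2918.78.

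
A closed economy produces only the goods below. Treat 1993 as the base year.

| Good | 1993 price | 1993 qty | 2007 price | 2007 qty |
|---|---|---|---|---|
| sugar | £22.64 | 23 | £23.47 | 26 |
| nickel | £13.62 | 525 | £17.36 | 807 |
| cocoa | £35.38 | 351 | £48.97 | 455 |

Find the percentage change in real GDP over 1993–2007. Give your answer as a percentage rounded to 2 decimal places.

37.77%

Real GDP 1993 = Nominal GDP 1993 = 22.64·23 + 13.62·525 + 35.38·351 = 20089.60.
Real GDP 2007 (at 1993 prices) = 22.64·26 + 13.62·807 + 35.38·455 = 27677.88.
Real growth = 27677.88/20089.60 − 1 = 0.3777.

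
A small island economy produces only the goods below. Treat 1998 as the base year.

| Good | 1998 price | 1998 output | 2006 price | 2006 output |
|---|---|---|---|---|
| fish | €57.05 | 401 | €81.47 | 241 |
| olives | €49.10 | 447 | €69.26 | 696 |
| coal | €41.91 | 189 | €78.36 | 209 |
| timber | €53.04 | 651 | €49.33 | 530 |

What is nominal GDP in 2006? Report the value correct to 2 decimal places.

€110361.37

Nominal GDP 2006 = Σ (p_2006 × q_2006) = 81.47·241 + 69.26·696 + 78.36·209 + 49.33·530 = 110361.37.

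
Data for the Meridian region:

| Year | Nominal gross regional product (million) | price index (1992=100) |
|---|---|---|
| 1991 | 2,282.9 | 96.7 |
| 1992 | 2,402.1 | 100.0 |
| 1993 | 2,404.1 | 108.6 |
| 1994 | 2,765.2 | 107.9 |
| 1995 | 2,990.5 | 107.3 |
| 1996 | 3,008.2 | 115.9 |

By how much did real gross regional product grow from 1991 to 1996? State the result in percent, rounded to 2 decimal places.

9.94%

Real gross regional product 1991 = 2282.9/0.967 = 2360.81.
Real gross regional product 1996 = 3008.2/1.159 = 2595.51.
Change = 2595.51/2360.81 − 1 = 0.0994.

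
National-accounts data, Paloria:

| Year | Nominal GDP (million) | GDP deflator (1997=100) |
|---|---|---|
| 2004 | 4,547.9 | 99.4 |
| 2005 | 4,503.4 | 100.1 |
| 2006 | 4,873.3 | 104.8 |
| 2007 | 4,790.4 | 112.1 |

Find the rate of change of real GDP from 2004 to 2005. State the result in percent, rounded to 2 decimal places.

-1.67%

Real GDP 2004 = 4547.9/0.994 = 4575.35.
Real GDP 2005 = 4503.4/1.001 = 4498.90.
Change = 4498.90/4575.35 − 1 = -0.0167.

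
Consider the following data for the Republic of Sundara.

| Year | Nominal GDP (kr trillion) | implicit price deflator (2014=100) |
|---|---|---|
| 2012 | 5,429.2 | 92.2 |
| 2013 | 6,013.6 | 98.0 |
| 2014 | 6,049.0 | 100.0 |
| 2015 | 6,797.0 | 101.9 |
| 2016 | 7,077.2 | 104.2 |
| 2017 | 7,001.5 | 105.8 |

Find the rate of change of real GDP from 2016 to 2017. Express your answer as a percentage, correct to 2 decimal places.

Real GDP 2016 = 7077.2/1.042 = 6791.94.
Real GDP 2017 = 7001.5/1.058 = 6617.67.
Change = 6617.67/6791.94 − 1 = -0.0257.

-2.57%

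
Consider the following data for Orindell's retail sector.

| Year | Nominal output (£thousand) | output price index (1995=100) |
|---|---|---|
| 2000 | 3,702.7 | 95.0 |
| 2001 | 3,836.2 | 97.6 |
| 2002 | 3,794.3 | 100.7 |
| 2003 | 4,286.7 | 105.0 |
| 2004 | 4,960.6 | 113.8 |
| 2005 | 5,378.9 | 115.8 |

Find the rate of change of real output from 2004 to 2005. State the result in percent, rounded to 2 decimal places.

6.56%

Real output 2004 = 4960.6/1.138 = 4359.05.
Real output 2005 = 5378.9/1.158 = 4644.99.
Change = 4644.99/4359.05 − 1 = 0.0656.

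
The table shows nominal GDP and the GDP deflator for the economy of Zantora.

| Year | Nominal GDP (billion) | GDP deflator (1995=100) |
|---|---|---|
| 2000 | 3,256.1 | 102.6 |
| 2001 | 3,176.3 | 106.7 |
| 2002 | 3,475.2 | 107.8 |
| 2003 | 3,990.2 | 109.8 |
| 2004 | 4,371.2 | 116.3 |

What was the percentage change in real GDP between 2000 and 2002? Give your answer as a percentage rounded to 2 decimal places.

Real GDP 2000 = 3256.1/1.026 = 3173.59.
Real GDP 2002 = 3475.2/1.078 = 3223.75.
Change = 3223.75/3173.59 − 1 = 0.0158.

1.58%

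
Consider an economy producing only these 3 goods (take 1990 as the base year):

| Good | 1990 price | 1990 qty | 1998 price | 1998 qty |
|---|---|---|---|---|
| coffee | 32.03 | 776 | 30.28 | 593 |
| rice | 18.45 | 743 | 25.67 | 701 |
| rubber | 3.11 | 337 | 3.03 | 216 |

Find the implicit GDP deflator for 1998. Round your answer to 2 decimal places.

112.29

Nominal GDP 1998 = 30.28·593 + 25.67·701 + 3.03·216 = 36605.19.
Real GDP 1998 (at 1990 prices) = 32.03·593 + 18.45·701 + 3.11·216 = 32599.00.
Deflator = Nominal/Real × 100 = 36605.19/32599.00 × 100 = 112.289.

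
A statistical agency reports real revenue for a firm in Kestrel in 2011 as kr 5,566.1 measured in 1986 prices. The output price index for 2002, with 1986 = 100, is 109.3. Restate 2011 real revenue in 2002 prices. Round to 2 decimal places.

Real revenue in 2002 prices = Real revenue in 1986 prices × (P_2002/P_1986) = 5566.1 × 1.093 = 6083.75.

kr 6,083.75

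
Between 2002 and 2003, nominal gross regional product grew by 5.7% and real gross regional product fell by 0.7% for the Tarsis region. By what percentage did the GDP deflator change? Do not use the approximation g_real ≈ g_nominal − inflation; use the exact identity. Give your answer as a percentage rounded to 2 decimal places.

(1 + g_nom) = (1 + g_real)(1 + π), so π = 1.0570 / 0.9930 − 1 = 0.06445.

6.45%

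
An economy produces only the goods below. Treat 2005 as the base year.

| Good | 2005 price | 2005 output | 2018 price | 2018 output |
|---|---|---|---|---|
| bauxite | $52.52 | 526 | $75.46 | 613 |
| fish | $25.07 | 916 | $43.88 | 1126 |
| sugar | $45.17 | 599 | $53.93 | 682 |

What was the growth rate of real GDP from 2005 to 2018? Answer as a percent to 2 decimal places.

17.49%

Real GDP 2005 = Nominal GDP 2005 = 52.52·526 + 25.07·916 + 45.17·599 = 77646.47.
Real GDP 2018 (at 2005 prices) = 52.52·613 + 25.07·1126 + 45.17·682 = 91229.52.
Real growth = 91229.52/77646.47 − 1 = 0.1749.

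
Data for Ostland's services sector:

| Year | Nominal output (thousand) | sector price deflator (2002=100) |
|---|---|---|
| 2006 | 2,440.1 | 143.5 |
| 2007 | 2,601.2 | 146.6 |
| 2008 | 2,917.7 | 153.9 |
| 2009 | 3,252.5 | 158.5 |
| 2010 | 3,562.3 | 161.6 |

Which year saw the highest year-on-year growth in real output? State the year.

2009

2007: real = 2601.2/1.466 = 1774.35; growth vs 2006 (1700.42) = 4.35%.
2008: real = 2917.7/1.539 = 1895.84; growth vs 2007 (1774.35) = 6.85%.
2009: real = 3252.5/1.585 = 2052.05; growth vs 2008 (1895.84) = 8.24%.
2010: real = 3562.3/1.616 = 2204.39; growth vs 2009 (2052.05) = 7.42%.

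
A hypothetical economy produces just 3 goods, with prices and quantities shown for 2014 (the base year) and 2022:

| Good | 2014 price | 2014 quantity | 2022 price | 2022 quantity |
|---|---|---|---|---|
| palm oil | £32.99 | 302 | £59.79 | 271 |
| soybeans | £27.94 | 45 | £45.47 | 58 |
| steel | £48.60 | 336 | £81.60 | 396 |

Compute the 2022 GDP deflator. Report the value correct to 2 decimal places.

Nominal GDP 2022 = 59.79·271 + 45.47·58 + 81.60·396 = 51153.95.
Real GDP 2022 (at 2014 prices) = 32.99·271 + 27.94·58 + 48.60·396 = 29806.41.
Deflator = Nominal/Real × 100 = 51153.95/29806.41 × 100 = 171.621.

171.62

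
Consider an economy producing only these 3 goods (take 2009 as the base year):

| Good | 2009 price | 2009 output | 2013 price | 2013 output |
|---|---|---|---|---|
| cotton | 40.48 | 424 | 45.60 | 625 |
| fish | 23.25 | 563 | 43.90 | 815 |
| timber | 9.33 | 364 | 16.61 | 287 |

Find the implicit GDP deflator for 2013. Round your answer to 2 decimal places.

147.14

Nominal GDP 2013 = 45.60·625 + 43.90·815 + 16.61·287 = 69045.57.
Real GDP 2013 (at 2009 prices) = 40.48·625 + 23.25·815 + 9.33·287 = 46926.46.
Deflator = Nominal/Real × 100 = 69045.57/46926.46 × 100 = 147.136.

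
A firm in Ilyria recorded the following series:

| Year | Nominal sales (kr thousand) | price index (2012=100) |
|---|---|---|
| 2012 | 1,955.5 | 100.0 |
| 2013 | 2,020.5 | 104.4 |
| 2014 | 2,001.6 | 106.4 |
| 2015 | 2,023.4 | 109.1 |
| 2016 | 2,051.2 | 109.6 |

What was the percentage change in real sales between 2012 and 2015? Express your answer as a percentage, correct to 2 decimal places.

-5.16%

Real sales 2012 = 1955.5/1.000 = 1955.50.
Real sales 2015 = 2023.4/1.091 = 1854.63.
Change = 1854.63/1955.50 − 1 = -0.0516.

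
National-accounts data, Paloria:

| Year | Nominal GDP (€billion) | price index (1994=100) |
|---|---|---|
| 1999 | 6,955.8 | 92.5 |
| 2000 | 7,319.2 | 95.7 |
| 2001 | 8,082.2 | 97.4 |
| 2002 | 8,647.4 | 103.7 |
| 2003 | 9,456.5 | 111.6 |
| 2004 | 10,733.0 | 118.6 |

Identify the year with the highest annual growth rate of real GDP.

2000: real = 7319.2/0.957 = 7648.07; growth vs 1999 (7519.78) = 1.71%.
2001: real = 8082.2/0.974 = 8297.95; growth vs 2000 (7648.07) = 8.50%.
2002: real = 8647.4/1.037 = 8338.86; growth vs 2001 (8297.95) = 0.49%.
2003: real = 9456.5/1.116 = 8473.57; growth vs 2002 (8338.86) = 1.62%.
2004: real = 10733.0/1.186 = 9049.75; growth vs 2003 (8473.57) = 6.80%.

2001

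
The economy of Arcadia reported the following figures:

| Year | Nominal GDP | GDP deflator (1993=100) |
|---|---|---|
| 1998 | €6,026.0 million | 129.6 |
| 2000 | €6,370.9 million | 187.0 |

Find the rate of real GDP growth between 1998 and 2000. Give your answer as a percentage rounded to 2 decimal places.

Real GDP 1998 = 6026.0 / 1.296 = 4649.69.
Real GDP 2000 = 6370.9 / 1.870 = 3406.90.
Real growth = 3406.90 / 4649.69 − 1 = -0.2673.

-26.73%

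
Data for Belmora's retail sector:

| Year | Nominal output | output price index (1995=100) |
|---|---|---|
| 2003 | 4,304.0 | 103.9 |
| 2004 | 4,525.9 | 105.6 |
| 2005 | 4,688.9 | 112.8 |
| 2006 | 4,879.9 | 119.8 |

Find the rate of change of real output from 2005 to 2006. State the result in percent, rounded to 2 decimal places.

-2.01%

Real output 2005 = 4688.9/1.128 = 4156.83.
Real output 2006 = 4879.9/1.198 = 4073.37.
Change = 4073.37/4156.83 − 1 = -0.0201.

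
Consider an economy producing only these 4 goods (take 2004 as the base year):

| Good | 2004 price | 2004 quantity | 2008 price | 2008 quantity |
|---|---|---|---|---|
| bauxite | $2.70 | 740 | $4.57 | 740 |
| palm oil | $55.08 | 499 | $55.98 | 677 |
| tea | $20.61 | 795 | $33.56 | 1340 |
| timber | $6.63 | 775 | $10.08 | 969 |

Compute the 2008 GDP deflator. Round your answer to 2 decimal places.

130.94

Nominal GDP 2008 = 4.57·740 + 55.98·677 + 33.56·1340 + 10.08·969 = 96018.18.
Real GDP 2008 (at 2004 prices) = 2.70·740 + 55.08·677 + 20.61·1340 + 6.63·969 = 73329.03.
Deflator = Nominal/Real × 100 = 96018.18/73329.03 × 100 = 130.942.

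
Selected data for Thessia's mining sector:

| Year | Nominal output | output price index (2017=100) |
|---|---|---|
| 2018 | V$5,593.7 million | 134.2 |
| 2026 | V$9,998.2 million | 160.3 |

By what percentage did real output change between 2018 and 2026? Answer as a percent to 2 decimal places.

Real output 2018 = 5593.7 / 1.342 = 4168.18.
Real output 2026 = 9998.2 / 1.603 = 6237.18.
Real growth = 6237.18 / 4168.18 − 1 = 0.4964.

49.64%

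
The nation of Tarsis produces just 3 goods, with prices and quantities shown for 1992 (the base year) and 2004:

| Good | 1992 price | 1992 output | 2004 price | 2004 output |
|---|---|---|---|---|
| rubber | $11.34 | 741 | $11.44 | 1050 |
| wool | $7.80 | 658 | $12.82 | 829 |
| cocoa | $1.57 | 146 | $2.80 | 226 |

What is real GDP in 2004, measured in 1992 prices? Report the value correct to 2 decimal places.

Real GDP 2004 = Σ (p_1992 × q_2004) = 11.34·1050 + 7.80·829 + 1.57·226 = 18728.02.

$18728.02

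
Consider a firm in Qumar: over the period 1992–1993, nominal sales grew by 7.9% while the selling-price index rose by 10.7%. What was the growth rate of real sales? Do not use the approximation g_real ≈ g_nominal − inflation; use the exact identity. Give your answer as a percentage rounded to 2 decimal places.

-2.53%

(1 + g_nom) = (1 + g_real)(1 + π), so g_real = 1.0790 / 1.1070 − 1 = -0.02529.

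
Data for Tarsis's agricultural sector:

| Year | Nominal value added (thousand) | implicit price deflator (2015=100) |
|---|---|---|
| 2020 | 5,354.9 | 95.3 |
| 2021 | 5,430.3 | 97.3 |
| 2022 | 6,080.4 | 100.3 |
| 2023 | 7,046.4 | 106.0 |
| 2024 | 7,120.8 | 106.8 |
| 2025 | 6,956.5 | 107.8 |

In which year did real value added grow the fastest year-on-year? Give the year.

2023

2021: real = 5430.3/0.973 = 5580.99; growth vs 2020 (5618.99) = -0.68%.
2022: real = 6080.4/1.003 = 6062.21; growth vs 2021 (5580.99) = 8.62%.
2023: real = 7046.4/1.060 = 6647.55; growth vs 2022 (6062.21) = 9.66%.
2024: real = 7120.8/1.068 = 6667.42; growth vs 2023 (6647.55) = 0.30%.
2025: real = 6956.5/1.078 = 6453.15; growth vs 2024 (6667.42) = -3.21%.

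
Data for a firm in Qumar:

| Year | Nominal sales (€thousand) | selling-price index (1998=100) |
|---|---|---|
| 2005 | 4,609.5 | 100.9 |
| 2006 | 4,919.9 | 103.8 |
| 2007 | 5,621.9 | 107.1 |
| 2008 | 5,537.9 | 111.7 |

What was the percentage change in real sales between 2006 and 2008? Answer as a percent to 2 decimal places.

Real sales 2006 = 4919.9/1.038 = 4739.79.
Real sales 2008 = 5537.9/1.117 = 4957.83.
Change = 4957.83/4739.79 − 1 = 0.0460.

4.60%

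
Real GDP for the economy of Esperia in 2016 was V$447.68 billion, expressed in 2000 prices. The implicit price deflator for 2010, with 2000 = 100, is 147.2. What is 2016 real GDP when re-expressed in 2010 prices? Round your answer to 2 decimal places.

V$658.98 billion

Real GDP in 2010 prices = Real GDP in 2000 prices × (P_2010/P_2000) = 447.68 × 1.472 = 658.98.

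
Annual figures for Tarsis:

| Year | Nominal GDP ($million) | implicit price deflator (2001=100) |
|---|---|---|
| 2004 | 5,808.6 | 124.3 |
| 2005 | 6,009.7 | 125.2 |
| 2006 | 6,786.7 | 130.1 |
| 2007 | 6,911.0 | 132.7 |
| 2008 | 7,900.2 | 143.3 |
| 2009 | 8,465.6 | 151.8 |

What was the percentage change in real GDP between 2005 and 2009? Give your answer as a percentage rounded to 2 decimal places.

Real GDP 2005 = 6009.7/1.252 = 4800.08.
Real GDP 2009 = 8465.6/1.518 = 5576.81.
Change = 5576.81/4800.08 − 1 = 0.1618.

16.18%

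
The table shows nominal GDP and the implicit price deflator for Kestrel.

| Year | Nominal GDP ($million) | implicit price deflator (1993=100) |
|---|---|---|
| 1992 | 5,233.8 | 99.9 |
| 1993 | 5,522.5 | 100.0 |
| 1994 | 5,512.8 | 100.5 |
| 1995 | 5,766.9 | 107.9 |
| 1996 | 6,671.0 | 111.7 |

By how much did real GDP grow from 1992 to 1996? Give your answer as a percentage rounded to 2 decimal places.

14.00%

Real GDP 1992 = 5233.8/0.999 = 5239.04.
Real GDP 1996 = 6671.0/1.117 = 5972.25.
Change = 5972.25/5239.04 − 1 = 0.1400.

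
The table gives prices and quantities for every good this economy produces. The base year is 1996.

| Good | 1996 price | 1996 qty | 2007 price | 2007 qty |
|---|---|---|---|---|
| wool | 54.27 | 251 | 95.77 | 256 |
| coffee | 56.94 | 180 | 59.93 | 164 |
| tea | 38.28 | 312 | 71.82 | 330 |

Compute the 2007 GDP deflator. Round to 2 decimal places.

Nominal GDP 2007 = 95.77·256 + 59.93·164 + 71.82·330 = 58046.24.
Real GDP 2007 (at 1996 prices) = 54.27·256 + 56.94·164 + 38.28·330 = 35863.68.
Deflator = Nominal/Real × 100 = 58046.24/35863.68 × 100 = 161.852.

161.85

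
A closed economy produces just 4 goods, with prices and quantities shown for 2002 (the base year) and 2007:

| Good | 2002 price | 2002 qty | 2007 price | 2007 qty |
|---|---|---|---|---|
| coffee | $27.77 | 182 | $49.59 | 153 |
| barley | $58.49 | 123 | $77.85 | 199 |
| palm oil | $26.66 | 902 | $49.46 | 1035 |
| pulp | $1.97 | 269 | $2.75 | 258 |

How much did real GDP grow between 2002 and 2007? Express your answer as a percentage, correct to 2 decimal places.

Real GDP 2002 = Nominal GDP 2002 = 27.77·182 + 58.49·123 + 26.66·902 + 1.97·269 = 36825.66.
Real GDP 2007 (at 2002 prices) = 27.77·153 + 58.49·199 + 26.66·1035 + 1.97·258 = 43989.68.
Real growth = 43989.68/36825.66 − 1 = 0.1945.

19.45%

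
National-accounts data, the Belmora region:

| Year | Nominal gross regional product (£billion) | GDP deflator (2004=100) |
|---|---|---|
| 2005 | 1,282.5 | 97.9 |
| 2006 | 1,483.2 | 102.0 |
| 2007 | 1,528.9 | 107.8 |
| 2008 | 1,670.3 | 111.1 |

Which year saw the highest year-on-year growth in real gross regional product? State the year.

2006: real = 1483.2/1.020 = 1454.12; growth vs 2005 (1310.01) = 11.00%.
2007: real = 1528.9/1.078 = 1418.27; growth vs 2006 (1454.12) = -2.47%.
2008: real = 1670.3/1.111 = 1503.42; growth vs 2007 (1418.27) = 6.00%.

2006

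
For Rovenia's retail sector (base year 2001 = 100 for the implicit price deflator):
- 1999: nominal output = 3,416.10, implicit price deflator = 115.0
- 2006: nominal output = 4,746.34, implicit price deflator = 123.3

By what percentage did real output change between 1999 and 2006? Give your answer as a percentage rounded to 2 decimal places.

29.59%

Deflate each year: 1999 → 3416.10/1.150 = 2970.52; 2006 → 4746.34/1.233 = 3849.42.
So real output changed by 3849.42/2970.52 − 1 = 0.2959, i.e. 29.59%.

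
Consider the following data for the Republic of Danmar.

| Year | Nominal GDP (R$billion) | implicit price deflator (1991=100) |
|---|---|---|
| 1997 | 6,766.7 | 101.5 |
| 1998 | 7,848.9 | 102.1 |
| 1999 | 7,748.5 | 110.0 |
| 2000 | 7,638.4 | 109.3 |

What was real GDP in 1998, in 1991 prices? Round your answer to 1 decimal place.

R$7,687.5 billion

Real GDP 1998 = 7848.9 / 1.021 = 7687.46.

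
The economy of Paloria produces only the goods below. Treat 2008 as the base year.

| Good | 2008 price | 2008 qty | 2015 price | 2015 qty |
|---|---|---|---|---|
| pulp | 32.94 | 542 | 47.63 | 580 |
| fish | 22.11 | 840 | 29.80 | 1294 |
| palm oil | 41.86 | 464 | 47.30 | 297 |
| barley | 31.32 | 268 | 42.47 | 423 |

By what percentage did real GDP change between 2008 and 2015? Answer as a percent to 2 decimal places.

14.25%

Real GDP 2008 = Nominal GDP 2008 = 32.94·542 + 22.11·840 + 41.86·464 + 31.32·268 = 64242.68.
Real GDP 2015 (at 2008 prices) = 32.94·580 + 22.11·1294 + 41.86·297 + 31.32·423 = 73396.32.
Real growth = 73396.32/64242.68 − 1 = 0.1425.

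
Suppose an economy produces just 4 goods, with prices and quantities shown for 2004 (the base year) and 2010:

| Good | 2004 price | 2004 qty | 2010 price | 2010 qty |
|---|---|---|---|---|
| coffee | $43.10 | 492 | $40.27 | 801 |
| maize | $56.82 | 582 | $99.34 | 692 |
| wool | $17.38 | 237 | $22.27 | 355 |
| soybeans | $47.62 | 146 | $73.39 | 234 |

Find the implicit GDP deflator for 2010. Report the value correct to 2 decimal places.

Nominal GDP 2010 = 40.27·801 + 99.34·692 + 22.27·355 + 73.39·234 = 126078.66.
Real GDP 2010 (at 2004 prices) = 43.10·801 + 56.82·692 + 17.38·355 + 47.62·234 = 91155.52.
Deflator = Nominal/Real × 100 = 126078.66/91155.52 × 100 = 138.312.

138.31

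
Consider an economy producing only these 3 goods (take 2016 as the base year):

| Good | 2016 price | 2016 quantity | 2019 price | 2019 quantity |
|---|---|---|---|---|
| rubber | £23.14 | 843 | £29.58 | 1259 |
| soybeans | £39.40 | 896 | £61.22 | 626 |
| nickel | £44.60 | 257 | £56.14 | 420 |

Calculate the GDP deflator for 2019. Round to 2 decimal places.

136.69

Nominal GDP 2019 = 29.58·1259 + 61.22·626 + 56.14·420 = 99143.74.
Real GDP 2019 (at 2016 prices) = 23.14·1259 + 39.40·626 + 44.60·420 = 72529.66.
Deflator = Nominal/Real × 100 = 99143.74/72529.66 × 100 = 136.694.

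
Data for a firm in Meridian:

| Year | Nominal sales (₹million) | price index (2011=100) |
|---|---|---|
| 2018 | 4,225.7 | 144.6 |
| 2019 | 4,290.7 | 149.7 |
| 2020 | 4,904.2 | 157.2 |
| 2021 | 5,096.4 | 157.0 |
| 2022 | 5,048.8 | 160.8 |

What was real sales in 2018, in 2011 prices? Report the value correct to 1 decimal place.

₹2,922.3 million

Real sales 2018 = 4225.7 / 1.446 = 2922.34.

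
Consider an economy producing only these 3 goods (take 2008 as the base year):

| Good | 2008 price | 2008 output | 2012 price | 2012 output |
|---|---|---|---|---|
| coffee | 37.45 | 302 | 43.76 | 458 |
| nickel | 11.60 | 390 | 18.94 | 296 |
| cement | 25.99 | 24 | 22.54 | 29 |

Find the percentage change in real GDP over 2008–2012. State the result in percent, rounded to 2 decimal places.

Real GDP 2008 = Nominal GDP 2008 = 37.45·302 + 11.60·390 + 25.99·24 = 16457.66.
Real GDP 2012 (at 2008 prices) = 37.45·458 + 11.60·296 + 25.99·29 = 21339.41.
Real growth = 21339.41/16457.66 − 1 = 0.2966.

29.66%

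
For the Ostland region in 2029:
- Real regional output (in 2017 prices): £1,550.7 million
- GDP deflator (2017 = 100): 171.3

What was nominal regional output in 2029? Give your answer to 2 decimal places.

Nominal regional output = Real × (GDP deflator/100) = 1550.7 × 1.713 = 2656.35.

£2,656.35 million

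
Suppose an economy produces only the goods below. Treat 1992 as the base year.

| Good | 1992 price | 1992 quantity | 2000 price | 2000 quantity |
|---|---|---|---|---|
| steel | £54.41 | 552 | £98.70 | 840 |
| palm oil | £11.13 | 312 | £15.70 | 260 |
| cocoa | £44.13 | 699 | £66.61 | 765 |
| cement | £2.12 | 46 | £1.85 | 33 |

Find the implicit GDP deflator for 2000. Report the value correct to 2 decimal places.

167.43

Nominal GDP 2000 = 98.70·840 + 15.70·260 + 66.61·765 + 1.85·33 = 138007.70.
Real GDP 2000 (at 1992 prices) = 54.41·840 + 11.13·260 + 44.13·765 + 2.12·33 = 82427.61.
Deflator = Nominal/Real × 100 = 138007.70/82427.61 × 100 = 167.429.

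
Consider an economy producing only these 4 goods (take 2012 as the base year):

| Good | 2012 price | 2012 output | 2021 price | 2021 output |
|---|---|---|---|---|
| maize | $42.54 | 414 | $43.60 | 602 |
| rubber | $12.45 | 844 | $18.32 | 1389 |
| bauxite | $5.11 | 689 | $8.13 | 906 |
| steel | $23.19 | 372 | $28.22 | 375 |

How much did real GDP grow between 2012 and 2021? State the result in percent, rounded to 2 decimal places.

39.64%

Real GDP 2012 = Nominal GDP 2012 = 42.54·414 + 12.45·844 + 5.11·689 + 23.19·372 = 40266.83.
Real GDP 2021 (at 2012 prices) = 42.54·602 + 12.45·1389 + 5.11·906 + 23.19·375 = 56228.04.
Real growth = 56228.04/40266.83 − 1 = 0.3964.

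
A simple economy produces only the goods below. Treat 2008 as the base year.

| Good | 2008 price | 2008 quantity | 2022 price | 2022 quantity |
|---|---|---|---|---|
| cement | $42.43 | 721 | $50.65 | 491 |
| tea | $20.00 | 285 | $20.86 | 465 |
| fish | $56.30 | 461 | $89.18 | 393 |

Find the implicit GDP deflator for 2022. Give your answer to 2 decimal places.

Nominal GDP 2022 = 50.65·491 + 20.86·465 + 89.18·393 = 69616.79.
Real GDP 2022 (at 2008 prices) = 42.43·491 + 20.00·465 + 56.30·393 = 52259.03.
Deflator = Nominal/Real × 100 = 69616.79/52259.03 × 100 = 133.215.

133.21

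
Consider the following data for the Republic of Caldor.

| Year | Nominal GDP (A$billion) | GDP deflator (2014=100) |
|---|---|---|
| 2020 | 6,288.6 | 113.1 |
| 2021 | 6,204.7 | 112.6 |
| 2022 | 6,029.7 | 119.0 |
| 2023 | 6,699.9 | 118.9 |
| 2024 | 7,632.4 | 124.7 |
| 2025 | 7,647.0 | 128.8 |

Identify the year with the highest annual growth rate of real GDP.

2021: real = 6204.7/1.126 = 5510.39; growth vs 2020 (5560.21) = -0.90%.
2022: real = 6029.7/1.190 = 5066.97; growth vs 2021 (5510.39) = -8.05%.
2023: real = 6699.9/1.189 = 5634.90; growth vs 2022 (5066.97) = 11.21%.
2024: real = 7632.4/1.247 = 6120.61; growth vs 2023 (5634.90) = 8.62%.
2025: real = 7647.0/1.288 = 5937.11; growth vs 2024 (6120.61) = -3.00%.

2023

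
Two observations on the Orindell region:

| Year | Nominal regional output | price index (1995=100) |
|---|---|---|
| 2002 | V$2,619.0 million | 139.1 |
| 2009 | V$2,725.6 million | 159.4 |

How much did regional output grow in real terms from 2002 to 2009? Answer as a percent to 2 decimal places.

-9.18%

Deflate each year: 2002 → 2619.0/1.391 = 1882.82; 2009 → 2725.6/1.594 = 1709.91.
So real regional output changed by 1709.91/1882.82 − 1 = -0.0918, i.e. -9.18%.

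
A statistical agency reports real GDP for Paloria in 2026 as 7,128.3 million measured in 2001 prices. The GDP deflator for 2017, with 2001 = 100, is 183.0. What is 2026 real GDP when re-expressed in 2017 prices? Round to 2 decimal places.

Real GDP in 2017 prices = Real GDP in 2001 prices × (P_2017/P_2001) = 7128.3 × 1.830 = 13044.79.

13,044.79 million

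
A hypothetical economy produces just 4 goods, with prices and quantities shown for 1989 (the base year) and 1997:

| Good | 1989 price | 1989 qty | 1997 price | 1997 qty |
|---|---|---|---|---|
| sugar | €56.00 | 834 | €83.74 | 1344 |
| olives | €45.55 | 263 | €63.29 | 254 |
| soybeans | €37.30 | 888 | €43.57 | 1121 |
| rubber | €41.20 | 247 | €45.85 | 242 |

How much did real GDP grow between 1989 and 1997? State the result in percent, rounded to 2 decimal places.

35.92%

Real GDP 1989 = Nominal GDP 1989 = 56.00·834 + 45.55·263 + 37.30·888 + 41.20·247 = 101982.45.
Real GDP 1997 (at 1989 prices) = 56.00·1344 + 45.55·254 + 37.30·1121 + 41.20·242 = 138617.40.
Real growth = 138617.40/101982.45 − 1 = 0.3592.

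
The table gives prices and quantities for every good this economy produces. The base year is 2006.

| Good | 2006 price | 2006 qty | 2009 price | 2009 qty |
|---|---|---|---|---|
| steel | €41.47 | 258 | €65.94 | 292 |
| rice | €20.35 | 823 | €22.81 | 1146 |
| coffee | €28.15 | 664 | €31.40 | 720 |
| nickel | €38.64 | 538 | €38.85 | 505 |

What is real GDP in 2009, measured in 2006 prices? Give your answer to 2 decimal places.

Real GDP 2009 = Σ (p_2006 × q_2009) = 41.47·292 + 20.35·1146 + 28.15·720 + 38.64·505 = 75211.54.

€75211.54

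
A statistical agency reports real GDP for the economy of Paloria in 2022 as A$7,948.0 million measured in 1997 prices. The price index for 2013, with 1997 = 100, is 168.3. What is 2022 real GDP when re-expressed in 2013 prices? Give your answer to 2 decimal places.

A$13,376.48 million

Real GDP in 2013 prices = Real GDP in 1997 prices × (P_2013/P_1997) = 7948.0 × 1.683 = 13376.48.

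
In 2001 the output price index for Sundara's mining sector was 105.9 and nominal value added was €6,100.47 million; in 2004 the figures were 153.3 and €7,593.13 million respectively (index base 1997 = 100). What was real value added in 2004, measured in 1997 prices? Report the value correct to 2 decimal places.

€4,953.12 million

Real value added = Nominal / (output price index/100) = 7593.13 / 1.533 = 4953.12.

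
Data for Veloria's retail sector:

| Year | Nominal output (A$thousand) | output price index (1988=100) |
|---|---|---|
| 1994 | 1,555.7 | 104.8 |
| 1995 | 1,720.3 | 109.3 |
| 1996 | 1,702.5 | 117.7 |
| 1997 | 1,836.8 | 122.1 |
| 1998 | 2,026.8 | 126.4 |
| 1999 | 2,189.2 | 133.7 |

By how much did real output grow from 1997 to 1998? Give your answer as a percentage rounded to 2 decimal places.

Real output 1997 = 1836.8/1.221 = 1504.34.
Real output 1998 = 2026.8/1.264 = 1603.48.
Change = 1603.48/1504.34 − 1 = 0.0659.

6.59%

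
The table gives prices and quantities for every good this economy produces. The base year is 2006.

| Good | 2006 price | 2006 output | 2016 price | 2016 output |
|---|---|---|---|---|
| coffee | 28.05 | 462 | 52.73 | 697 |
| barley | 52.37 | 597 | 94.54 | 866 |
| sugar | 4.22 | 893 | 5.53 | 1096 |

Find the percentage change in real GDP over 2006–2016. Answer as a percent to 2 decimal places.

Real GDP 2006 = Nominal GDP 2006 = 28.05·462 + 52.37·597 + 4.22·893 = 47992.45.
Real GDP 2016 (at 2006 prices) = 28.05·697 + 52.37·866 + 4.22·1096 = 69528.39.
Real growth = 69528.39/47992.45 − 1 = 0.4487.

44.87%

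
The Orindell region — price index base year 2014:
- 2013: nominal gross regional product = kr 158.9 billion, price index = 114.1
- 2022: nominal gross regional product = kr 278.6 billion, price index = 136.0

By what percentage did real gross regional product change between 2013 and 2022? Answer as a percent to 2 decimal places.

47.10%

Deflate each year: 2013 → 158.9/1.141 = 139.26; 2022 → 278.6/1.360 = 204.85.
So real gross regional product changed by 204.85/139.26 − 1 = 0.4710, i.e. 47.10%.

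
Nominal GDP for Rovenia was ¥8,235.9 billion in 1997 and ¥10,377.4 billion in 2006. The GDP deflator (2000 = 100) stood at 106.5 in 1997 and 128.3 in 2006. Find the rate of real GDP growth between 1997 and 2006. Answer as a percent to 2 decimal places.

Real GDP 1997 = 8235.9 / 1.065 = 7733.24.
Real GDP 2006 = 10377.4 / 1.283 = 8088.39.
Real growth = 8088.39 / 7733.24 − 1 = 0.0459.

4.59%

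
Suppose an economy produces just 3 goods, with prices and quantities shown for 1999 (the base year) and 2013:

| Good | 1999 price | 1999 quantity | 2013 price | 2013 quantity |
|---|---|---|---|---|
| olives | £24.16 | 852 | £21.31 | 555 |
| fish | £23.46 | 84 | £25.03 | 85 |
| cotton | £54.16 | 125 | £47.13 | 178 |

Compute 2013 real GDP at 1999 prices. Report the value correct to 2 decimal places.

Real GDP 2013 = Σ (p_1999 × q_2013) = 24.16·555 + 23.46·85 + 54.16·178 = 25043.38.

£25043.38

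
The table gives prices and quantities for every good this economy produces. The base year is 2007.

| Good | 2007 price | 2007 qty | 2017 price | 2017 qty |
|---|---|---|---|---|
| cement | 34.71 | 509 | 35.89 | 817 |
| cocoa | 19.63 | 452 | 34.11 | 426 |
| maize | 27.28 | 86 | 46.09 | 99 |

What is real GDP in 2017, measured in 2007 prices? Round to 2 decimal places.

Real GDP 2017 = Σ (p_2007 × q_2017) = 34.71·817 + 19.63·426 + 27.28·99 = 39421.17.

39421.17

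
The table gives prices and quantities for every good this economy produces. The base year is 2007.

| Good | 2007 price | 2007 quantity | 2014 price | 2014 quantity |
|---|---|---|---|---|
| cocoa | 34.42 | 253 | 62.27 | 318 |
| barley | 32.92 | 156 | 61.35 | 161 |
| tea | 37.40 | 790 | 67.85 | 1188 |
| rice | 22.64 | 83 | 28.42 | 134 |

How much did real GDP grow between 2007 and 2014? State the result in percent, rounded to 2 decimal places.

40.74%

Real GDP 2007 = Nominal GDP 2007 = 34.42·253 + 32.92·156 + 37.40·790 + 22.64·83 = 45268.90.
Real GDP 2014 (at 2007 prices) = 34.42·318 + 32.92·161 + 37.40·1188 + 22.64·134 = 63710.64.
Real growth = 63710.64/45268.90 − 1 = 0.4074.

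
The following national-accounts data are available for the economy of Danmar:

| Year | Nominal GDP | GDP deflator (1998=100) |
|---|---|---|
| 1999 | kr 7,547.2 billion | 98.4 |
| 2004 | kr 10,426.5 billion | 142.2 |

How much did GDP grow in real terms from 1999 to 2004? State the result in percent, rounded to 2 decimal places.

Real GDP 1999 = 7547.2 / 0.984 = 7669.92.
Real GDP 2004 = 10426.5 / 1.422 = 7332.28.
Real growth = 7332.28 / 7669.92 − 1 = -0.0440.

-4.40%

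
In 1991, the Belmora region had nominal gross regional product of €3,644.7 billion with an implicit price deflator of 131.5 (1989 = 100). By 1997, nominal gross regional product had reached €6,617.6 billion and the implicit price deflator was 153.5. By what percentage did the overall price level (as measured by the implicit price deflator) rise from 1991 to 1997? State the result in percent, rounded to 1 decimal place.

Price-level change = 153.5 / 131.5 − 1 = 0.1673.

16.7%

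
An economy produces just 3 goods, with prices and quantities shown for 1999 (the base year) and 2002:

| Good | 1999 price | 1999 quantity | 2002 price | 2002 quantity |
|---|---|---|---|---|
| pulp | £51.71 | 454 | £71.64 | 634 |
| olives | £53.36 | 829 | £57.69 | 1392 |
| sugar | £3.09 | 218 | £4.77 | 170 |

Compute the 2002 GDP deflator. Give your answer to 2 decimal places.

Nominal GDP 2002 = 71.64·634 + 57.69·1392 + 4.77·170 = 126535.14.
Real GDP 2002 (at 1999 prices) = 51.71·634 + 53.36·1392 + 3.09·170 = 107586.56.
Deflator = Nominal/Real × 100 = 126535.14/107586.56 × 100 = 117.612.

117.61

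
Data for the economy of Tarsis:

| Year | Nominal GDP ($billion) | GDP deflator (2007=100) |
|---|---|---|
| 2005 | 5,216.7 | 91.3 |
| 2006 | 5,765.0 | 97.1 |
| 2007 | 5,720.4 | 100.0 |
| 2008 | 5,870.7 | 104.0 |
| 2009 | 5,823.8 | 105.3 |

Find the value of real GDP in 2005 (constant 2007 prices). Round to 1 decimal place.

$5,713.8 billion

Real GDP 2005 = 5216.7 / 0.913 = 5713.80.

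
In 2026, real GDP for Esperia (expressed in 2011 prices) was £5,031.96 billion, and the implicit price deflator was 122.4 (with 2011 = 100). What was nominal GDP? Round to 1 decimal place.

Nominal GDP = Real × (implicit price deflator/100) = 5031.96 × 1.224 = 6159.12.

£6,159.1 billion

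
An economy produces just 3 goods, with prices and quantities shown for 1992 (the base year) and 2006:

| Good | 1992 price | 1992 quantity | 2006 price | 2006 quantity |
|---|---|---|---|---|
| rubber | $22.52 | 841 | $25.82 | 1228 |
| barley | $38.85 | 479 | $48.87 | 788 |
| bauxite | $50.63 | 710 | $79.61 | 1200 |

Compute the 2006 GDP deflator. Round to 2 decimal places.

Nominal GDP 2006 = 25.82·1228 + 48.87·788 + 79.61·1200 = 165748.52.
Real GDP 2006 (at 1992 prices) = 22.52·1228 + 38.85·788 + 50.63·1200 = 119024.36.
Deflator = Nominal/Real × 100 = 165748.52/119024.36 × 100 = 139.256.

139.26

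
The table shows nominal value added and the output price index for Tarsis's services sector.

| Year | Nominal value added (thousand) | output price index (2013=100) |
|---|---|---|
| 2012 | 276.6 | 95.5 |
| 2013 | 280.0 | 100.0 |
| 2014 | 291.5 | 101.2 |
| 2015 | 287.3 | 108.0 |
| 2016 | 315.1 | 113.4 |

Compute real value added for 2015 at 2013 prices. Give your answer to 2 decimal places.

266.02 thousand

Real value added 2015 = 287.3 / 1.080 = 266.02.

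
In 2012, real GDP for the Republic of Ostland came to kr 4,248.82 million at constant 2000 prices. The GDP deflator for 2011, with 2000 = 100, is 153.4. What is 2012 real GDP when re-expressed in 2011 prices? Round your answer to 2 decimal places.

Real GDP in 2011 prices = Real GDP in 2000 prices × (P_2011/P_2000) = 4248.82 × 1.534 = 6517.69.

kr 6,517.69 million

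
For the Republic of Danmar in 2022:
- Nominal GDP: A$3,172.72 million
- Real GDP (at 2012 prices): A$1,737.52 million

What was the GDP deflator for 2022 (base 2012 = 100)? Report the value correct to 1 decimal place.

182.6

GDP deflator = (Nominal / Real) × 100 = 3172.72 / 1737.52 × 100 = 182.60.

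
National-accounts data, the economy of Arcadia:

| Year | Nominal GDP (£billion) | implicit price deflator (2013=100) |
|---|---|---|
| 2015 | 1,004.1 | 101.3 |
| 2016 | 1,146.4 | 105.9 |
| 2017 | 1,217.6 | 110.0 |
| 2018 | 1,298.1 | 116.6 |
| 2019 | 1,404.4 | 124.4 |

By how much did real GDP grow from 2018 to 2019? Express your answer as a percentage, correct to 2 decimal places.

1.41%

Real GDP 2018 = 1298.1/1.166 = 1113.29.
Real GDP 2019 = 1404.4/1.244 = 1128.94.
Change = 1128.94/1113.29 − 1 = 0.0141.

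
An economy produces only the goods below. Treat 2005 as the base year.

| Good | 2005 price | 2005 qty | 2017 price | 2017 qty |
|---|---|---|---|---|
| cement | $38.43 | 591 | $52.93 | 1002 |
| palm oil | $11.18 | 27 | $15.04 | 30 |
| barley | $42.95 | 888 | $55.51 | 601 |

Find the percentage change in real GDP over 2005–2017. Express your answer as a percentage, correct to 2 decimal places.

Real GDP 2005 = Nominal GDP 2005 = 38.43·591 + 11.18·27 + 42.95·888 = 61153.59.
Real GDP 2017 (at 2005 prices) = 38.43·1002 + 11.18·30 + 42.95·601 = 64655.21.
Real growth = 64655.21/61153.59 − 1 = 0.0573.

5.73%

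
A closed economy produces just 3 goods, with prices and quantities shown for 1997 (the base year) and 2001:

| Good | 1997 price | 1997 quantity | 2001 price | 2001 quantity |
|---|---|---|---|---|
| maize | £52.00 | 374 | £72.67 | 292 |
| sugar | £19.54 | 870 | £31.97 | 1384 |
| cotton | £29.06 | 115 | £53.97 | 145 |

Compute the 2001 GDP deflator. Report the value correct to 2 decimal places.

Nominal GDP 2001 = 72.67·292 + 31.97·1384 + 53.97·145 = 73291.77.
Real GDP 2001 (at 1997 prices) = 52.00·292 + 19.54·1384 + 29.06·145 = 46441.06.
Deflator = Nominal/Real × 100 = 73291.77/46441.06 × 100 = 157.817.

157.82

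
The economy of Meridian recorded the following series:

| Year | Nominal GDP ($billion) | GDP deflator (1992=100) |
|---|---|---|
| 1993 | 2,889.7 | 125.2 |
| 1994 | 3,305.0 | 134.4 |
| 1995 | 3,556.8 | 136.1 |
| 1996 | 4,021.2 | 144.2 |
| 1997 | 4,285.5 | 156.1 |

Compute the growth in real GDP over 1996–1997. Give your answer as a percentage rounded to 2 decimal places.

Real GDP 1996 = 4021.2/1.442 = 2788.63.
Real GDP 1997 = 4285.5/1.561 = 2745.36.
Change = 2745.36/2788.63 − 1 = -0.0155.

-1.55%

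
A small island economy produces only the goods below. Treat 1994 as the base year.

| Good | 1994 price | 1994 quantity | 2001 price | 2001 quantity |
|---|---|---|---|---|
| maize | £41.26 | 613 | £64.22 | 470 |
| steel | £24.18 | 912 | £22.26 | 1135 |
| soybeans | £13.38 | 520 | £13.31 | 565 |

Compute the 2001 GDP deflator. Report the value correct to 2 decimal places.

Nominal GDP 2001 = 64.22·470 + 22.26·1135 + 13.31·565 = 62968.65.
Real GDP 2001 (at 1994 prices) = 41.26·470 + 24.18·1135 + 13.38·565 = 54396.20.
Deflator = Nominal/Real × 100 = 62968.65/54396.20 × 100 = 115.759.

115.76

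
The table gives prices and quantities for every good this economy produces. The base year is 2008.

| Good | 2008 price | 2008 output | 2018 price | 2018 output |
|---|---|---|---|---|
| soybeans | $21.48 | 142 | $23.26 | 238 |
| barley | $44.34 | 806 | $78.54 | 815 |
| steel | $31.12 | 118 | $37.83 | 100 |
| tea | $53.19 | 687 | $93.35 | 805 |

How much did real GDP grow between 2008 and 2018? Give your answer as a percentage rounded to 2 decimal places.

10.35%

Real GDP 2008 = Nominal GDP 2008 = 21.48·142 + 44.34·806 + 31.12·118 + 53.19·687 = 79001.89.
Real GDP 2018 (at 2008 prices) = 21.48·238 + 44.34·815 + 31.12·100 + 53.19·805 = 87179.29.
Real growth = 87179.29/79001.89 − 1 = 0.1035.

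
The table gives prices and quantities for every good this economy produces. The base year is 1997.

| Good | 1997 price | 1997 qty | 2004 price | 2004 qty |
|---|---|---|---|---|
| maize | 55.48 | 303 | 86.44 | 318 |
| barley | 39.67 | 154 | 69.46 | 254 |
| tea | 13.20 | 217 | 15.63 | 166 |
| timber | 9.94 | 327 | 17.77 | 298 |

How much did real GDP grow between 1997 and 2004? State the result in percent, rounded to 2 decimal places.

13.22%

Real GDP 1997 = Nominal GDP 1997 = 55.48·303 + 39.67·154 + 13.20·217 + 9.94·327 = 29034.40.
Real GDP 2004 (at 1997 prices) = 55.48·318 + 39.67·254 + 13.20·166 + 9.94·298 = 32872.14.
Real growth = 32872.14/29034.40 − 1 = 0.1322.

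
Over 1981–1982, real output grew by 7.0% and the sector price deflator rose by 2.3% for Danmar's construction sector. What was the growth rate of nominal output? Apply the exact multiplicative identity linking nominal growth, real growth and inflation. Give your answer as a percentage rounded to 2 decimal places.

9.46%

(1 + g_nom) = (1 + g_real)(1 + π) = 1.0700 × 1.0230 = 1.09461.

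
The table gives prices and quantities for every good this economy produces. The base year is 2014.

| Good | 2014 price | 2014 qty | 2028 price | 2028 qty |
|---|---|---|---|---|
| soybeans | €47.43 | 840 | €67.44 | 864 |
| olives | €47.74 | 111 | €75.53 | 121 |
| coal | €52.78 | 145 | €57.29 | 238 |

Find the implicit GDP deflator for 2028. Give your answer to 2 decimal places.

Nominal GDP 2028 = 67.44·864 + 75.53·121 + 57.29·238 = 81042.31.
Real GDP 2028 (at 2014 prices) = 47.43·864 + 47.74·121 + 52.78·238 = 59317.70.
Deflator = Nominal/Real × 100 = 81042.31/59317.70 × 100 = 136.624.

136.62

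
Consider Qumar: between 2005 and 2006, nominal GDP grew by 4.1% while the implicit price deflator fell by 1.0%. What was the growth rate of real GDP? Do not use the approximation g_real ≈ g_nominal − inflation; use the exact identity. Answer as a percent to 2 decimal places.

5.15%

(1 + g_nom) = (1 + g_real)(1 + π), so g_real = 1.0410 / 0.9900 − 1 = 0.05152.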